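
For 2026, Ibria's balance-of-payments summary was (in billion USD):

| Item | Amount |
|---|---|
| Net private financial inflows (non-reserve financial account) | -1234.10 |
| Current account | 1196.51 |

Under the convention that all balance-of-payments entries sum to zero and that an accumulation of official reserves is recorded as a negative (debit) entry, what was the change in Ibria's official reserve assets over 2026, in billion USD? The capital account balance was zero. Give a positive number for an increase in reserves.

Official reserve transactions balance = -(1196.51 + (-1234.10)) = 37.59
An accumulation of reserves is recorded as a debit (negative entry), so the change in the stock of reserves is the negative of that balance.
Change in official reserves = -(37.59) = -37.59

-37.59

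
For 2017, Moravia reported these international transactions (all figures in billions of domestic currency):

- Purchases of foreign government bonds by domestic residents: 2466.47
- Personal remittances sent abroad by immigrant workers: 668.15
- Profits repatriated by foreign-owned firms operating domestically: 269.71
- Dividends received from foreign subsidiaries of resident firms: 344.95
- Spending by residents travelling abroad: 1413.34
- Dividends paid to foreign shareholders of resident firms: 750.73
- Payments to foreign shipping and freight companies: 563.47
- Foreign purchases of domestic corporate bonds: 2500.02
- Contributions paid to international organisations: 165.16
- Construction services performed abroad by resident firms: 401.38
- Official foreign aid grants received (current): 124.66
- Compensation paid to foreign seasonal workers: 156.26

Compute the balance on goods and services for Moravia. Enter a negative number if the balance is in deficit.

Services: -1413.34 + 401.38 - 563.47 = -1575.43
Trade balance = 0.00 + (-1575.43) = -1575.43
(Excluded from the trade balance — financial account: purchases of foreign government bonds by domestic residents 2466.47, foreign purchases of domestic corporate bonds 2500.02; secondary income: personal remittances sent abroad by immigrant workers 668.15, contributions paid to international organisations 165.16, official foreign aid grants received (current) 124.66; primary income: profits repatriated by foreign-owned firms operating domestically 269.71, dividends received from foreign subsidiaries of resident firms 344.95, dividends paid to foreign shareholders of resident firms 750.73, compensation paid to foreign seasonal workers 156.26.)

-1575.43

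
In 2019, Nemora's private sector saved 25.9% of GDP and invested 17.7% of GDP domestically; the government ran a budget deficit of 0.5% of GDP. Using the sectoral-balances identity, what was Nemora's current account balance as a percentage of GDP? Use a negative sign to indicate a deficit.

7.7

By the sectoral-balances identity, CA = (S_private - I) + (T - G).
Private balance = 25.9 - 17.7 = 8.2
Government balance (T - G) = -0.5
CA = 8.2 + (-0.5) = 7.7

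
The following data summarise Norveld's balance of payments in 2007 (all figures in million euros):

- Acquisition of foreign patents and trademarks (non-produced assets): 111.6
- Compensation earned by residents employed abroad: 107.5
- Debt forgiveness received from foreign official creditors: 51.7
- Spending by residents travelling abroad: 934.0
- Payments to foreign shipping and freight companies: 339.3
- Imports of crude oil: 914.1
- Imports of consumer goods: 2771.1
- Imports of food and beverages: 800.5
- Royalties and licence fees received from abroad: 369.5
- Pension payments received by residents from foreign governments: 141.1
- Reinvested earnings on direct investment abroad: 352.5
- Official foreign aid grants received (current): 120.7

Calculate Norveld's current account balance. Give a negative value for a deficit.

-4667.7

Goods: -2771.1 - 914.1 - 800.5 = -4485.7
Services: -934.0 + 369.5 - 339.3 = -903.8
Primary income: 107.5 + 352.5 = 460.0
Secondary income: 141.1 + 120.7 = 261.8
Current account = (-4485.7) + (-903.8) + 460.0 + 261.8 = -4667.7
(Excluded from the current account — capital account: acquisition of foreign patents and trademarks (non-produced assets) 111.6, debt forgiveness received from foreign official creditors 51.7.)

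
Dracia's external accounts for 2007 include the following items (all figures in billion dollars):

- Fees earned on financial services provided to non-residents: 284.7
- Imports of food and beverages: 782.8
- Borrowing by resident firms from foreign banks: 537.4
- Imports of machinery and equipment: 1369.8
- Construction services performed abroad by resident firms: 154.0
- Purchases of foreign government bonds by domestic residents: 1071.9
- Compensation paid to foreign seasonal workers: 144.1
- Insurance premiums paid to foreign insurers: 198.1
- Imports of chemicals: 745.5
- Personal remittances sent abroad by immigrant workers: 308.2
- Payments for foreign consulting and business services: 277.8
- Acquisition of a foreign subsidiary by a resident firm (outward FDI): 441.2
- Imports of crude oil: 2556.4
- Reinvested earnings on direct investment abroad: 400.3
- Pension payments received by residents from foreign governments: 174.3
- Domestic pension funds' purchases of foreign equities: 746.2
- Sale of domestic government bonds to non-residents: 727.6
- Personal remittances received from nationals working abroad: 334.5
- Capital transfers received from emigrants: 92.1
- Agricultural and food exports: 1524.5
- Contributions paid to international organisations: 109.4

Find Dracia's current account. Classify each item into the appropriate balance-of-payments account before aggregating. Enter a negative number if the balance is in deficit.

Goods: -1369.8 - 745.5 + 1524.5 - 782.8 - 2556.4 = -3930.0
Services: -198.1 + 154.0 + 284.7 - 277.8 = -37.2
Primary income: -144.1 + 400.3 = 256.2
Secondary income: -308.2 - 109.4 + 334.5 + 174.3 = 91.2
Current account = (-3930.0) + (-37.2) + 256.2 + 91.2 = -3619.8
(Excluded from the current account — financial account: borrowing by resident firms from foreign banks 537.4, purchases of foreign government bonds by domestic residents 1071.9, acquisition of a foreign subsidiary by a resident firm (outward FDI) 441.2, domestic pension funds' purchases of foreign equities 746.2, sale of domestic government bonds to non-residents 727.6; capital account: capital transfers received from emigrants 92.1.)

-3619.8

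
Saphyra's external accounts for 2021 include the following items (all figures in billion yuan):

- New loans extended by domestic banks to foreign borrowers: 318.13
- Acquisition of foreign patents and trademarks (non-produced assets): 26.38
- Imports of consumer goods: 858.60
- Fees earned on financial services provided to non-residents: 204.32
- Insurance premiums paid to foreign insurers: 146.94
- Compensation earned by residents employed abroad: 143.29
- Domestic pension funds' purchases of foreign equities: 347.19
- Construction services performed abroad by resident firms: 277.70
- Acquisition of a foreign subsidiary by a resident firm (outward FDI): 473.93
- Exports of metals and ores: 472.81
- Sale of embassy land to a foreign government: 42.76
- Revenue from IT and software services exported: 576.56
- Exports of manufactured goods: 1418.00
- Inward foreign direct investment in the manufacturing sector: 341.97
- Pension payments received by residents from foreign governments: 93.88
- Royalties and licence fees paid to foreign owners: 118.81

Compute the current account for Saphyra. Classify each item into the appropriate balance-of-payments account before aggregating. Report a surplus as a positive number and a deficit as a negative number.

Goods: -858.60 + 472.81 + 1418.00 = 1032.21
Services: 204.32 + 576.56 - 118.81 - 146.94 + 277.70 = 792.83
Primary income: 143.29
Secondary income: 93.88
Current account = 1032.21 + 792.83 + 143.29 + 93.88 = 2062.21
(Excluded from the current account — financial account: new loans extended by domestic banks to foreign borrowers 318.13, domestic pension funds' purchases of foreign equities 347.19, acquisition of a foreign subsidiary by a resident firm (outward FDI) 473.93, inward foreign direct investment in the manufacturing sector 341.97; capital account: acquisition of foreign patents and trademarks (non-produced assets) 26.38, sale of embassy land to a foreign government 42.76.)

2062.21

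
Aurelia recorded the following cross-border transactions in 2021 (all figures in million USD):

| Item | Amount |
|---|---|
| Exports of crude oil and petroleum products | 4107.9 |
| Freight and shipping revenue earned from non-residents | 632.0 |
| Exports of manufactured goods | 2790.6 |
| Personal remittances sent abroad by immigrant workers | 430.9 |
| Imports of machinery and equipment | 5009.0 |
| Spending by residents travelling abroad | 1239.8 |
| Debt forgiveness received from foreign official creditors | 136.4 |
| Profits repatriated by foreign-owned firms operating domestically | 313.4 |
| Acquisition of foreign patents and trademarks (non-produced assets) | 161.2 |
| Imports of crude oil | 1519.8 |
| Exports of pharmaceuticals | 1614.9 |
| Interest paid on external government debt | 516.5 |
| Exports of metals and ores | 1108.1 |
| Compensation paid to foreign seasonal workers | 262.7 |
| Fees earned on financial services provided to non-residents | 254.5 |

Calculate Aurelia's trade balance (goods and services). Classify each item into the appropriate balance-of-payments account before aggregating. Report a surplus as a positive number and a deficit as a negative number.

Goods: 2790.6 + 1108.1 - 5009.0 + 4107.9 - 1519.8 + 1614.9 = 3092.7
Services: 632.0 - 1239.8 + 254.5 = -353.3
Trade balance = 3092.7 + (-353.3) = 2739.4
(Excluded from the trade balance — secondary income: personal remittances sent abroad by immigrant workers 430.9; capital account: debt forgiveness received from foreign official creditors 136.4, acquisition of foreign patents and trademarks (non-produced assets) 161.2; primary income: profits repatriated by foreign-owned firms operating domestically 313.4, interest paid on external government debt 516.5, compensation paid to foreign seasonal workers 262.7.)

2739.4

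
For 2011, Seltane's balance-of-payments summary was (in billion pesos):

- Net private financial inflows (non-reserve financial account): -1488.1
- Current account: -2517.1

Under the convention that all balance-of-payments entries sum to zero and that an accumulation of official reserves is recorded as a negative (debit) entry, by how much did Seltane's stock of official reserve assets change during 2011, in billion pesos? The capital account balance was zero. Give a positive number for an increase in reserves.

Official reserve transactions balance = -((-2517.1) + (-1488.1)) = 4005.2
An accumulation of reserves is recorded as a debit (negative entry), so the change in the stock of reserves is the negative of that balance.
Change in official reserves = -(4005.2) = -4005.2

-4005.2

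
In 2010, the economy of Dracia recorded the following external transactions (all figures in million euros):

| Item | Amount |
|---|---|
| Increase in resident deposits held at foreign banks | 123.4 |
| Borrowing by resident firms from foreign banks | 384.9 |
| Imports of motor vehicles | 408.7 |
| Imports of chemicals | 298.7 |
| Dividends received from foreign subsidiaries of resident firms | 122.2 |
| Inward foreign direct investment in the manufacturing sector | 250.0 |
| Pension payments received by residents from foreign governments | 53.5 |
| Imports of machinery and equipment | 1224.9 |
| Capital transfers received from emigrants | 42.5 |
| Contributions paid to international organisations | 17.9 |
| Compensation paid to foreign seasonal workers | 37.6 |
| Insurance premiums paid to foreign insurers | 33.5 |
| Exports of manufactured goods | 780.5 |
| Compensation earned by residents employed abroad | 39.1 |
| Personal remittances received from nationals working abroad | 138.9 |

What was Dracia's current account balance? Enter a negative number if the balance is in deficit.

Goods: -298.7 - 1224.9 - 408.7 + 780.5 = -1151.8
Services: -33.5
Primary income: 122.2 + 39.1 - 37.6 = 123.7
Secondary income: 53.5 + 138.9 - 17.9 = 174.5
Current account = (-1151.8) + (-33.5) + 123.7 + 174.5 = -887.1
(Excluded from the current account — financial account: increase in resident deposits held at foreign banks 123.4, borrowing by resident firms from foreign banks 384.9, inward foreign direct investment in the manufacturing sector 250.0; capital account: capital transfers received from emigrants 42.5.)

-887.1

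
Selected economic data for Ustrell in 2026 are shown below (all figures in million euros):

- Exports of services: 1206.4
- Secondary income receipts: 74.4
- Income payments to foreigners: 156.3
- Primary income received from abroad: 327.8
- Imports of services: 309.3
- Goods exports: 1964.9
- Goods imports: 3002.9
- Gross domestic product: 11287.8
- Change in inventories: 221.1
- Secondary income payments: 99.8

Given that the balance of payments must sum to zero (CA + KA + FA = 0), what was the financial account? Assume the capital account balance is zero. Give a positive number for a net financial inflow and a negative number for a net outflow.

Goods balance = 1964.9 - 3002.9 = -1038.0
Services balance = 1206.4 - 309.3 = 897.1
Trade balance (goods + services) = -1038.0 + 897.1 = -140.9
Net primary income = 327.8 - 156.3 = 171.5
Net secondary income = 74.4 - 99.8 = -25.4
Current account = -140.9 + 171.5 + (-25.4) = 5.2
Financial account = -(5.2) = -5.2

-5.2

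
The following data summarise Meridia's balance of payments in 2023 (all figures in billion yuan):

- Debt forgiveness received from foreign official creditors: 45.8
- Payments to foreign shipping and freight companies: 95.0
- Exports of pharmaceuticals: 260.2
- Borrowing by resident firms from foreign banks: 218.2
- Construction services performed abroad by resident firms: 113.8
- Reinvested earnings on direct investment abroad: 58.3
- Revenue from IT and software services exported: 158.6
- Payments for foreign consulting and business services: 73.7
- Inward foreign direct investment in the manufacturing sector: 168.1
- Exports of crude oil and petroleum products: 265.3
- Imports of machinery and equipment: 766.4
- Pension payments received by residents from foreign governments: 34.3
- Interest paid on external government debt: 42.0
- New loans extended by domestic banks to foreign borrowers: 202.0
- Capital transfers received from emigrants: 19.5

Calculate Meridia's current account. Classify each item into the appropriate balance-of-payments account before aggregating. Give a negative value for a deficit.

Goods: 265.3 + 260.2 - 766.4 = -240.9
Services: 158.6 + 113.8 - 95.0 - 73.7 = 103.7
Primary income: 58.3 - 42.0 = 16.3
Secondary income: 34.3
Current account = (-240.9) + 103.7 + 16.3 + 34.3 = -86.6
(Excluded from the current account — capital account: debt forgiveness received from foreign official creditors 45.8, capital transfers received from emigrants 19.5; financial account: borrowing by resident firms from foreign banks 218.2, inward foreign direct investment in the manufacturing sector 168.1, new loans extended by domestic banks to foreign borrowers 202.0.)

-86.6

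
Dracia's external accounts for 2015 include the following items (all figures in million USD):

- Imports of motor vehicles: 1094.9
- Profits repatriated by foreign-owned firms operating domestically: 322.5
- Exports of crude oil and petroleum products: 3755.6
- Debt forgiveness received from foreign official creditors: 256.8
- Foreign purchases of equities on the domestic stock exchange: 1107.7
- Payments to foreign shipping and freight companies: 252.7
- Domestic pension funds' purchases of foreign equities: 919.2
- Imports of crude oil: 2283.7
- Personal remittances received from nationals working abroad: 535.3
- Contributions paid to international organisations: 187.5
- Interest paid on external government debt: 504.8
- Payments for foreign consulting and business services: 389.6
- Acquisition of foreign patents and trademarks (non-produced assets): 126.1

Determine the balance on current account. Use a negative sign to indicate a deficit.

Goods: -2283.7 - 1094.9 + 3755.6 = 377.0
Services: -389.6 - 252.7 = -642.3
Primary income: -322.5 - 504.8 = -827.3
Secondary income: 535.3 - 187.5 = 347.8
Current account = 377.0 + (-642.3) + (-827.3) + 347.8 = -744.8
(Excluded from the current account — capital account: debt forgiveness received from foreign official creditors 256.8, acquisition of foreign patents and trademarks (non-produced assets) 126.1; financial account: foreign purchases of equities on the domestic stock exchange 1107.7, domestic pension funds' purchases of foreign equities 919.2.)

-744.8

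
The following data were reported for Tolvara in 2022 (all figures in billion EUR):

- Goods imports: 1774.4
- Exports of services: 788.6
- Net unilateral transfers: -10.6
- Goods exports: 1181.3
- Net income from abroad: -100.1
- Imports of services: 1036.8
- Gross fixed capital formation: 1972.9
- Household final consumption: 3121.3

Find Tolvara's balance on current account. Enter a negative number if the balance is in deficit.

Goods balance = 1181.3 - 1774.4 = -593.1
Services balance = 788.6 - 1036.8 = -248.2
Trade balance (goods + services) = -593.1 + (-248.2) = -841.3
Net primary income = -100.1
Net secondary income = -10.6
Current account = -841.3 + (-100.1) + (-10.6) = -952.0

-952.0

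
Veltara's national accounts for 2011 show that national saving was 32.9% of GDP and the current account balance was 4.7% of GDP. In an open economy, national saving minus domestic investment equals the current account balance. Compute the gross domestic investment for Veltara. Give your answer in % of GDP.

28.2

I = S - CA = 32.9 - 4.7 = 28.2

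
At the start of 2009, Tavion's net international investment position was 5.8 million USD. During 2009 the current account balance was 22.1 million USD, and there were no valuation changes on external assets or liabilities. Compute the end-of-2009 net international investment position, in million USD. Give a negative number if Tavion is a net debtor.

27.9

With no valuation effects, change in NIIP = current account = 22.1
End-of-year NIIP = 5.8 + 22.1 = 27.9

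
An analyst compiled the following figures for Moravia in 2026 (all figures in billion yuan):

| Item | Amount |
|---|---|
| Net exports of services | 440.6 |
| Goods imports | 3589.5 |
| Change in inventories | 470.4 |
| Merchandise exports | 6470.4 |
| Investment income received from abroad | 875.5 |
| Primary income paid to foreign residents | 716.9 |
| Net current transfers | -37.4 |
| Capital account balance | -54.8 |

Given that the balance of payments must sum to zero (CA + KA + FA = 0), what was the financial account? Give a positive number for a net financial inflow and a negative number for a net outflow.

-3387.9

Goods balance = 6470.4 - 3589.5 = 2880.9
Services balance = 440.6
Trade balance (goods + services) = 2880.9 + 440.6 = 3321.5
Net primary income = 875.5 - 716.9 = 158.6
Net secondary income = -37.4
Current account = 3321.5 + 158.6 + (-37.4) = 3442.7
Financial account = -(3442.7 + (-54.8)) = -3387.9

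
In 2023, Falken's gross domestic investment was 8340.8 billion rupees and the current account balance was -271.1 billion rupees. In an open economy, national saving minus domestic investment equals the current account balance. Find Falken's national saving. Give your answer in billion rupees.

S - I = CA (net lending to the rest of the world).
S = I + CA = 8340.8 + (-271.1) = 8069.7

8069.7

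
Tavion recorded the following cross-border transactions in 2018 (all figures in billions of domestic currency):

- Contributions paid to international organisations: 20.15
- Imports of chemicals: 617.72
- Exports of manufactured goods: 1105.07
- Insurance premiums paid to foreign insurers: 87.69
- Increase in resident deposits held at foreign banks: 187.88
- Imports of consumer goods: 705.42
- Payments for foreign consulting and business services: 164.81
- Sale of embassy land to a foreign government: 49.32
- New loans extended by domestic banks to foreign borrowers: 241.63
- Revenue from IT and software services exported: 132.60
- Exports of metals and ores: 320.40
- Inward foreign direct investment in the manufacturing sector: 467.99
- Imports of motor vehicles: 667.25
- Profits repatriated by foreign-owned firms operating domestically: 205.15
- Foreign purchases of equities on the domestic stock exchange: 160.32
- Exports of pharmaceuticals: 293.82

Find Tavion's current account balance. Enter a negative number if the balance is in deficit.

Goods: -705.42 + 1105.07 + 320.40 + 293.82 - 617.72 - 667.25 = -271.10
Services: 132.60 - 164.81 - 87.69 = -119.90
Primary income: -205.15
Secondary income: -20.15
Current account = (-271.10) + (-119.90) + (-205.15) + (-20.15) = -616.30
(Excluded from the current account — financial account: increase in resident deposits held at foreign banks 187.88, new loans extended by domestic banks to foreign borrowers 241.63, inward foreign direct investment in the manufacturing sector 467.99, foreign purchases of equities on the domestic stock exchange 160.32; capital account: sale of embassy land to a foreign government 49.32.)

-616.30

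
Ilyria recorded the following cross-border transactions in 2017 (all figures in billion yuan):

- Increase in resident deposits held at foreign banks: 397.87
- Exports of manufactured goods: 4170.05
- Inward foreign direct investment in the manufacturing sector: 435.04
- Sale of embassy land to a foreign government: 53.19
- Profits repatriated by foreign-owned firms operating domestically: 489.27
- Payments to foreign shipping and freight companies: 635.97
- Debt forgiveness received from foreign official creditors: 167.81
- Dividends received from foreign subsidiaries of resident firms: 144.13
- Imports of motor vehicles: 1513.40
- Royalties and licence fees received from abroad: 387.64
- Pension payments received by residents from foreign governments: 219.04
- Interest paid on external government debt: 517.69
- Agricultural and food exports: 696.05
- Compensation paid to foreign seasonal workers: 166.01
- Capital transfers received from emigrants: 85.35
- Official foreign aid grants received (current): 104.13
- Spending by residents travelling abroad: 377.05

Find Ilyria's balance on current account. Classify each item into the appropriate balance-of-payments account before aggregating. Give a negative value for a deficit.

2021.65

Goods: -1513.40 + 696.05 + 4170.05 = 3352.70
Services: -377.05 - 635.97 + 387.64 = -625.38
Primary income: -489.27 - 166.01 + 144.13 - 517.69 = -1028.84
Secondary income: 104.13 + 219.04 = 323.17
Current account = 3352.70 + (-625.38) + (-1028.84) + 323.17 = 2021.65
(Excluded from the current account — financial account: increase in resident deposits held at foreign banks 397.87, inward foreign direct investment in the manufacturing sector 435.04; capital account: sale of embassy land to a foreign government 53.19, debt forgiveness received from foreign official creditors 167.81, capital transfers received from emigrants 85.35.)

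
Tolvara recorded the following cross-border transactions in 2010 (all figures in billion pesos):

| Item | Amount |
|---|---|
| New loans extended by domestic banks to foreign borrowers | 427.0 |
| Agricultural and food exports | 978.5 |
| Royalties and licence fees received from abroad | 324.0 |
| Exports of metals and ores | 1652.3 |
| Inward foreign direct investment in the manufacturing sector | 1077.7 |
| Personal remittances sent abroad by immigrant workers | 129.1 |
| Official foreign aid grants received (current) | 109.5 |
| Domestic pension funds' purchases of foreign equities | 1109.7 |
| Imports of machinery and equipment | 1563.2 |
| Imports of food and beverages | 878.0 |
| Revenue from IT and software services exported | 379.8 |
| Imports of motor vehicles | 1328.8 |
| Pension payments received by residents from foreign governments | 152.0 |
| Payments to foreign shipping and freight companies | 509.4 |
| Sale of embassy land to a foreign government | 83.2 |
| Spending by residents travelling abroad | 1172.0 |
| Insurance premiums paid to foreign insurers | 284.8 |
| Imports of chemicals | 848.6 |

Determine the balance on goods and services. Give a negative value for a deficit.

-3250.2

Goods: -1563.2 - 1328.8 - 848.6 - 878.0 + 1652.3 + 978.5 = -1987.8
Services: 379.8 - 509.4 + 324.0 - 284.8 - 1172.0 = -1262.4
Trade balance = -1987.8 + (-1262.4) = -3250.2
(Excluded from the trade balance — financial account: new loans extended by domestic banks to foreign borrowers 427.0, inward foreign direct investment in the manufacturing sector 1077.7, domestic pension funds' purchases of foreign equities 1109.7; secondary income: personal remittances sent abroad by immigrant workers 129.1, official foreign aid grants received (current) 109.5, pension payments received by residents from foreign governments 152.0; capital account: sale of embassy land to a foreign government 83.2.)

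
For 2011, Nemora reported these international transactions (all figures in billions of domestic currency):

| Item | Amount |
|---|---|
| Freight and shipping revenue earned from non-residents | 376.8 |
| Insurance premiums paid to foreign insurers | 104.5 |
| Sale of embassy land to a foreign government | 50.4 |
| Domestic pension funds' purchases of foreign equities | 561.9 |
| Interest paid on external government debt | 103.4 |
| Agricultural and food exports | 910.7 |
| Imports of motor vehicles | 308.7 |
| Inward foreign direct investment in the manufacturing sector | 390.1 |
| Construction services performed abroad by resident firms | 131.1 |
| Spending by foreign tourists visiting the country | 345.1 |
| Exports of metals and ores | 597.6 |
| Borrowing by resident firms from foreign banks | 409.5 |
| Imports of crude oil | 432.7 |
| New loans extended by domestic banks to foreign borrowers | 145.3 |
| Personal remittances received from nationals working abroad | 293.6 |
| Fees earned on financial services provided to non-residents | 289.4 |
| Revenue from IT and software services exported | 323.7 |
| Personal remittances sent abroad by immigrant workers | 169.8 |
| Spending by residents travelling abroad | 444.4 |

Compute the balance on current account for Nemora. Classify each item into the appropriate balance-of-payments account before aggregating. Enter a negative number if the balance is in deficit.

1704.5

Goods: -432.7 + 597.6 - 308.7 + 910.7 = 766.9
Services: -444.4 + 345.1 + 131.1 - 104.5 + 289.4 + 323.7 + 376.8 = 917.2
Primary income: -103.4
Secondary income: 293.6 - 169.8 = 123.8
Current account = 766.9 + 917.2 + (-103.4) + 123.8 = 1704.5
(Excluded from the current account — capital account: sale of embassy land to a foreign government 50.4; financial account: domestic pension funds' purchases of foreign equities 561.9, inward foreign direct investment in the manufacturing sector 390.1, borrowing by resident firms from foreign banks 409.5, new loans extended by domestic banks to foreign borrowers 145.3.)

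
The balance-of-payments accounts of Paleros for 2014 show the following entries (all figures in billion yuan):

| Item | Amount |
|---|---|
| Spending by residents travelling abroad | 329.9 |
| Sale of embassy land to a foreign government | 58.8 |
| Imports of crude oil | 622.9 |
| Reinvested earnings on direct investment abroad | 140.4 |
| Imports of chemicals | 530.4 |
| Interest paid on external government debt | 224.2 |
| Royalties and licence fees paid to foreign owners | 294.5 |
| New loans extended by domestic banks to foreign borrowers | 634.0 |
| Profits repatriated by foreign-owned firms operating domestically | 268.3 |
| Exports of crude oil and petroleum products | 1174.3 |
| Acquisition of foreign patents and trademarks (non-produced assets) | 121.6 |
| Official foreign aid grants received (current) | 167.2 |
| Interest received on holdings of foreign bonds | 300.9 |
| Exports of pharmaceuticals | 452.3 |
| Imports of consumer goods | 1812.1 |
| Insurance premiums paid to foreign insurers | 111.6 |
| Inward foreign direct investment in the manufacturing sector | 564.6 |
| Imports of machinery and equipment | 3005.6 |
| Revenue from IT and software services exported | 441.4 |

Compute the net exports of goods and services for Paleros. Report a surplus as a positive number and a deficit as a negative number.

Goods: 452.3 - 622.9 - 530.4 + 1174.3 - 1812.1 - 3005.6 = -4344.4
Services: 441.4 - 111.6 - 329.9 - 294.5 = -294.6
Trade balance = -4344.4 + (-294.6) = -4639.0
(Excluded from the trade balance — capital account: sale of embassy land to a foreign government 58.8, acquisition of foreign patents and trademarks (non-produced assets) 121.6; primary income: reinvested earnings on direct investment abroad 140.4, interest paid on external government debt 224.2, profits repatriated by foreign-owned firms operating domestically 268.3, interest received on holdings of foreign bonds 300.9; financial account: new loans extended by domestic banks to foreign borrowers 634.0, inward foreign direct investment in the manufacturing sector 564.6; secondary income: official foreign aid grants received (current) 167.2.)

-4639.0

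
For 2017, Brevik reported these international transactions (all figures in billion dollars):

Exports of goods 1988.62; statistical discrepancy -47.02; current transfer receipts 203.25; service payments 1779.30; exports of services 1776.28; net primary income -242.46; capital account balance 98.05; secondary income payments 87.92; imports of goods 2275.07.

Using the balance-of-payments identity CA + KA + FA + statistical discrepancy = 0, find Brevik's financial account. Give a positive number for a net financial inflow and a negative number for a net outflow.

365.57

Goods balance = 1988.62 - 2275.07 = -286.45
Services balance = 1776.28 - 1779.30 = -3.02
Trade balance (goods + services) = -286.45 + (-3.02) = -289.47
Net primary income = -242.46
Net secondary income = 203.25 - 87.92 = 115.33
Current account = -289.47 + (-242.46) + 115.33 = -416.60
Financial account = -(-416.60 + 98.05 + (-47.02)) = 365.57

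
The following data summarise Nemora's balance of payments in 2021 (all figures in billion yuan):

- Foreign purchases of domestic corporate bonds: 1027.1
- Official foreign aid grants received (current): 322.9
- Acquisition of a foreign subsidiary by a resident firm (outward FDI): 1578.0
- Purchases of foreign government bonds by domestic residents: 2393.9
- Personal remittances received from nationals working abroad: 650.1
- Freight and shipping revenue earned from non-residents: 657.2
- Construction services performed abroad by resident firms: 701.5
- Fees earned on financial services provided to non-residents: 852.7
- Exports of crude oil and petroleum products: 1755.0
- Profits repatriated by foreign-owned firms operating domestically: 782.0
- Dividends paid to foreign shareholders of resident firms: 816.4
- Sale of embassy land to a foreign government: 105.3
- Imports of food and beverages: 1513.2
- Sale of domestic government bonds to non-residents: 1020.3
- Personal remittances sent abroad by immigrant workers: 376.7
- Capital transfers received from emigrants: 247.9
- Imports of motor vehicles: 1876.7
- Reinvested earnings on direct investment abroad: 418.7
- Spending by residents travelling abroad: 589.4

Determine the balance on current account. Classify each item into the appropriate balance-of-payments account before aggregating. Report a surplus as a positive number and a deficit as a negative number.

-596.3

Goods: -1876.7 - 1513.2 + 1755.0 = -1634.9
Services: 852.7 + 657.2 + 701.5 - 589.4 = 1622.0
Primary income: 418.7 - 816.4 - 782.0 = -1179.7
Secondary income: 322.9 - 376.7 + 650.1 = 596.3
Current account = (-1634.9) + 1622.0 + (-1179.7) + 596.3 = -596.3
(Excluded from the current account — financial account: foreign purchases of domestic corporate bonds 1027.1, acquisition of a foreign subsidiary by a resident firm (outward FDI) 1578.0, purchases of foreign government bonds by domestic residents 2393.9, sale of domestic government bonds to non-residents 1020.3; capital account: sale of embassy land to a foreign government 105.3, capital transfers received from emigrants 247.9.)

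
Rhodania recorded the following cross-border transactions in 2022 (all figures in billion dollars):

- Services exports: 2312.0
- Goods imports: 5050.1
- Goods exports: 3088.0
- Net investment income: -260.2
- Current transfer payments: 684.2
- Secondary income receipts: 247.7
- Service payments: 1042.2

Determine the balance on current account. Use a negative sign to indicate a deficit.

-1389.0

Goods balance = 3088.0 - 5050.1 = -1962.1
Services balance = 2312.0 - 1042.2 = 1269.8
Trade balance (goods + services) = -1962.1 + 1269.8 = -692.3
Net primary income = -260.2
Net secondary income = 247.7 - 684.2 = -436.5
Current account = -692.3 + (-260.2) + (-436.5) = -1389.0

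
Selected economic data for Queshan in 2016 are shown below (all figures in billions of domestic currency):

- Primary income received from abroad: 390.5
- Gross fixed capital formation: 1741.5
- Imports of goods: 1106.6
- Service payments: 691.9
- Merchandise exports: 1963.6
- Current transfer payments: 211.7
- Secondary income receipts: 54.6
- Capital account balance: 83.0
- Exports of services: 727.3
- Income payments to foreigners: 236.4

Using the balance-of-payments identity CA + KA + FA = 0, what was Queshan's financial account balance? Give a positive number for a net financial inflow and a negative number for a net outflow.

-972.4

Goods balance = 1963.6 - 1106.6 = 857.0
Services balance = 727.3 - 691.9 = 35.4
Trade balance (goods + services) = 857.0 + 35.4 = 892.4
Net primary income = 390.5 - 236.4 = 154.1
Net secondary income = 54.6 - 211.7 = -157.1
Current account = 892.4 + 154.1 + (-157.1) = 889.4
Financial account = -(889.4 + 83.0) = -972.4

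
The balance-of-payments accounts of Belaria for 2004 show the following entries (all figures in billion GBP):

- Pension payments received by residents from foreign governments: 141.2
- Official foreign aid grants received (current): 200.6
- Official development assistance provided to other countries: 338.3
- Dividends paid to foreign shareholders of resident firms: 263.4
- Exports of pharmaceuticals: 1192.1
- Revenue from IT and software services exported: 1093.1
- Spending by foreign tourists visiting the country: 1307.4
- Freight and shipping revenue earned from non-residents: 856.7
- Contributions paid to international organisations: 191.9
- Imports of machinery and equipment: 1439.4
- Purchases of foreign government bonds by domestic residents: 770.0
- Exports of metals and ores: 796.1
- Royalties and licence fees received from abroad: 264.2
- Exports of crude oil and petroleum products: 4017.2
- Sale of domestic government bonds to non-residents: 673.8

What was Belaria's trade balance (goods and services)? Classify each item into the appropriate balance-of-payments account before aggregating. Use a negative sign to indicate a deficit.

Goods: -1439.4 + 796.1 + 4017.2 + 1192.1 = 4566.0
Services: 1307.4 + 856.7 + 264.2 + 1093.1 = 3521.4
Trade balance = 4566.0 + 3521.4 = 8087.4
(Excluded from the trade balance — secondary income: pension payments received by residents from foreign governments 141.2, official foreign aid grants received (current) 200.6, official development assistance provided to other countries 338.3, contributions paid to international organisations 191.9; primary income: dividends paid to foreign shareholders of resident firms 263.4; financial account: purchases of foreign government bonds by domestic residents 770.0, sale of domestic government bonds to non-residents 673.8.)

8087.4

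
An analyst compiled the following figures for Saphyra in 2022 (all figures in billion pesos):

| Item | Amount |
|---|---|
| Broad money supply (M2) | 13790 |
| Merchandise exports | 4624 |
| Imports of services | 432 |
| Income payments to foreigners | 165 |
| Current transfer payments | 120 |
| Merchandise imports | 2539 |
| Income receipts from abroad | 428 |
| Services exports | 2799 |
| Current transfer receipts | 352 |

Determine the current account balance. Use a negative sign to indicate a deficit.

4947

Goods balance = 4624 - 2539 = 2085
Services balance = 2799 - 432 = 2367
Trade balance (goods + services) = 2085 + 2367 = 4452
Net primary income = 428 - 165 = 263
Net secondary income = 352 - 120 = 232
Current account = 4452 + 263 + 232 = 4947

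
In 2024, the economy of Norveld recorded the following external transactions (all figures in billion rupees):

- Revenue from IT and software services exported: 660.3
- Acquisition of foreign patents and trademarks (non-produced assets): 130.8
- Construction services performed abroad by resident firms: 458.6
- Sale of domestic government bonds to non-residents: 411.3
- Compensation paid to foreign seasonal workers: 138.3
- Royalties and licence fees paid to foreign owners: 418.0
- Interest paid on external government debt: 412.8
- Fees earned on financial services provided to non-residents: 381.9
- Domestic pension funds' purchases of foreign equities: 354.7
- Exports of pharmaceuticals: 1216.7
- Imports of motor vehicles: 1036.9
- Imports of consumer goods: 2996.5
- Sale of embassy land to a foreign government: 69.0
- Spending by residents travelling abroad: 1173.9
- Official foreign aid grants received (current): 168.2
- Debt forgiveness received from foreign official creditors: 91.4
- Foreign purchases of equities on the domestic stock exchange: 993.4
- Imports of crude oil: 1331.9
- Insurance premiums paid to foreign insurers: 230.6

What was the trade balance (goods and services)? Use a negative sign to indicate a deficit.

Goods: -2996.5 - 1036.9 - 1331.9 + 1216.7 = -4148.6
Services: -418.0 + 660.3 + 458.6 + 381.9 - 1173.9 - 230.6 = -321.7
Trade balance = -4148.6 + (-321.7) = -4470.3
(Excluded from the trade balance — capital account: acquisition of foreign patents and trademarks (non-produced assets) 130.8, sale of embassy land to a foreign government 69.0, debt forgiveness received from foreign official creditors 91.4; financial account: sale of domestic government bonds to non-residents 411.3, domestic pension funds' purchases of foreign equities 354.7, foreign purchases of equities on the domestic stock exchange 993.4; primary income: compensation paid to foreign seasonal workers 138.3, interest paid on external government debt 412.8; secondary income: official foreign aid grants received (current) 168.2.)

-4470.3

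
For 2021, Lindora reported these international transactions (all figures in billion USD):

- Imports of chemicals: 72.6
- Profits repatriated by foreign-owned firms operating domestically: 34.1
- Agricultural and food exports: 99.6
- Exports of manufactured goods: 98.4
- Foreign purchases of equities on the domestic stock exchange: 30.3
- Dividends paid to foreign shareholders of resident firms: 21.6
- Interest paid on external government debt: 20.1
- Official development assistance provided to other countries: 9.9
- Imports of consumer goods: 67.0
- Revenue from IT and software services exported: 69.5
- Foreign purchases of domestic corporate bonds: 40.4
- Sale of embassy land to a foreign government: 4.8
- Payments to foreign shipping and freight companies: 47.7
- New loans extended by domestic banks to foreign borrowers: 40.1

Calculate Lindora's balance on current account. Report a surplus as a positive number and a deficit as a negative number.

-5.5

Goods: 99.6 - 72.6 - 67.0 + 98.4 = 58.4
Services: 69.5 - 47.7 = 21.8
Primary income: -34.1 - 20.1 - 21.6 = -75.8
Secondary income: -9.9
Current account = 58.4 + 21.8 + (-75.8) + (-9.9) = -5.5
(Excluded from the current account — financial account: foreign purchases of equities on the domestic stock exchange 30.3, foreign purchases of domestic corporate bonds 40.4, new loans extended by domestic banks to foreign borrowers 40.1; capital account: sale of embassy land to a foreign government 4.8.)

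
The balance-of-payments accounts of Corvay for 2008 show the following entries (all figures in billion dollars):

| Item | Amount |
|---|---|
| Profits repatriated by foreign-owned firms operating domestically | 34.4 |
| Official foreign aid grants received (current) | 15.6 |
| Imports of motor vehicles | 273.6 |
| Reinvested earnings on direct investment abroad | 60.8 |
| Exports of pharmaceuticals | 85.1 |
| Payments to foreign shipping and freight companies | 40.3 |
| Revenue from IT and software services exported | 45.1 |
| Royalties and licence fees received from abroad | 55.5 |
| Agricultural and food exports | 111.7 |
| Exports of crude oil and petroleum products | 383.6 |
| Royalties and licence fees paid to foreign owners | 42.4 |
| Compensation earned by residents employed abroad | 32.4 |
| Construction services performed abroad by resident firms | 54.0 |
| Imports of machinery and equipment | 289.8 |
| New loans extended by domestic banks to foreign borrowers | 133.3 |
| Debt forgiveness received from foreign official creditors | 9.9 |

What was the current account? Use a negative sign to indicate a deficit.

Goods: -273.6 + 111.7 - 289.8 + 383.6 + 85.1 = 17.0
Services: -42.4 - 40.3 + 54.0 + 45.1 + 55.5 = 71.9
Primary income: 60.8 + 32.4 - 34.4 = 58.8
Secondary income: 15.6
Current account = 17.0 + 71.9 + 58.8 + 15.6 = 163.3
(Excluded from the current account — financial account: new loans extended by domestic banks to foreign borrowers 133.3; capital account: debt forgiveness received from foreign official creditors 9.9.)

163.3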